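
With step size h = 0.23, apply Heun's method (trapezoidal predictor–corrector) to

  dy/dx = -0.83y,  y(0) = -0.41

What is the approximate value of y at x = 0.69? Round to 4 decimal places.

-0.2322

Heun: k1 = f(x_n, y_n); k2 = f(x_n + h, y_n + h·k1); y_{n+1} = y_n + (h/2)·(k1 + k2).
x=0.000000, y=-0.410000:
  k1 = f(0.000000, -0.410000) = 0.340300
  k2 = f(0.230000, -0.331731) = 0.275337
  y ← -0.410000 + (0.23/2)·(0.340300 + 0.275337) = -0.339202
x=0.230000, y=-0.339202:
  k1 = f(0.230000, -0.339202) = 0.281537
  k2 = f(0.460000, -0.274448) = 0.227792
  y ← -0.339202 + (0.23/2)·(0.281537 + 0.227792) = -0.280629
x=0.460000, y=-0.280629:
  k1 = f(0.460000, -0.280629) = 0.232922
  k2 = f(0.690000, -0.227057) = 0.188457
  y ← -0.280629 + (0.23/2)·(0.232922 + 0.188457) = -0.232170
y(0.69) ≈ -0.2322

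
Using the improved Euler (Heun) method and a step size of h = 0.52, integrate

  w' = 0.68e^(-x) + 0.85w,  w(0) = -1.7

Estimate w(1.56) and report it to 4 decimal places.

Heun: k1 = f(x_n, w_n); k2 = f(x_n + h, w_n + h·k1); w_{n+1} = w_n + (h/2)·(k1 + k2).
x=0.000000, w=-1.700000:
  k1 = f(0.000000, -1.700000) = -0.765000
  k2 = f(0.520000, -2.097800) = -1.378856
  w ← -1.700000 + (0.52/2)·(-0.765000 + (-1.378856)) = -2.257403
x=0.520000, w=-2.257403:
  k1 = f(0.520000, -2.257403) = -1.514518
  k2 = f(1.040000, -3.044952) = -2.347860
  w ← -2.257403 + (0.52/2)·(-1.514518 + (-2.347860)) = -3.261621
x=1.040000, w=-3.261621:
  k1 = f(1.040000, -3.261621) = -2.532029
  k2 = f(1.560000, -4.578276) = -3.748642
  w ← -3.261621 + (0.52/2)·(-2.532029 + (-3.748642)) = -4.894595
w(1.56) ≈ -4.8946

-4.8946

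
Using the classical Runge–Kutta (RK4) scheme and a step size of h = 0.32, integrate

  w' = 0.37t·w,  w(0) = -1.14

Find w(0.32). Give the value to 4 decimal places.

RK4: k1 = f(t_n, w_n); k2 = f(t_n + h/2, w_n + (h/2)·k1); k3 = f(t_n + h/2, w_n + (h/2)·k2); k4 = f(t_n + h, w_n + h·k3); w_{n+1} = w_n + (h/6)·(k1 + 2k2 + 2k3 + k4).
t=0.000000, w=-1.140000:
  k1 = f(0.000000, -1.140000) = 0.000000
  k2 = f(0.160000, -1.140000) = -0.067488
  k3 = f(0.160000, -1.150798) = -0.068127
  k4 = f(0.320000, -1.161801) = -0.137557
  w ← -1.140000 + (0.32/6)·(k1 + 2k2 + 2k3 + k4) = -1.161802
w(0.32) ≈ -1.1618

-1.1618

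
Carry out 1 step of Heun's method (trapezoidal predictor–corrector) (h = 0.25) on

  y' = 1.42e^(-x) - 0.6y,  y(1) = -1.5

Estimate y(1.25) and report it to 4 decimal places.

Heun: k1 = f(x_n, y_n); k2 = f(x_n + h, y_n + h·k1); y_{n+1} = y_n + (h/2)·(k1 + k2).
x=1.000000, y=-1.500000:
  k1 = f(1.000000, -1.500000) = 1.422389
  k2 = f(1.250000, -1.144403) = 1.093478
  y ← -1.500000 + (0.25/2)·(1.422389 + 1.093478) = -1.185517
y(1.25) ≈ -1.1855

-1.1855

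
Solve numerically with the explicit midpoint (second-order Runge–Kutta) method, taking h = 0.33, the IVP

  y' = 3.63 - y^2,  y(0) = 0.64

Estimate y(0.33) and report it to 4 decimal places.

Midpoint: k1 = f(t_n, y_n); k2 = f(t_n + h/2, y_n + (h/2)·k1); y_{n+1} = y_n + h·k2.
t=0.000000, y=0.640000:
  k1 = f(0.000000, 0.640000) = 3.220400
  k2 = f(0.165000, 1.171366) = 2.257902
  y ← 0.640000 + 0.33·2.257902 = 1.385108
y(0.33) ≈ 1.3851

1.3851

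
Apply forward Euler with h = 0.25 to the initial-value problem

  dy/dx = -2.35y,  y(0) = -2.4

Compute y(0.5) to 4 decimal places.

-0.4084

Euler: y_{n+1} = y_n + h·f(x_n, y_n).
x=0.000000, y=-2.400000: f=5.640000 → y ← -2.400000 + 0.25·5.640000 = -0.990000
x=0.250000, y=-0.990000: f=2.326500 → y ← -0.990000 + 0.25·2.326500 = -0.408375
y(0.5) ≈ -0.4084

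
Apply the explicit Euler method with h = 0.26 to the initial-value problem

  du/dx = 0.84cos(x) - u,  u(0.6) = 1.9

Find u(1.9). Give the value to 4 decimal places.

Euler: u_{n+1} = u_n + h·f(x_n, u_n).
x=0.600000, u=1.900000: f=-1.206718 → u ← 1.900000 + 0.26·(-1.206718) = 1.586253
x=0.860000, u=1.586253: f=-1.038206 → u ← 1.586253 + 0.26·(-1.038206) = 1.316320
x=1.120000, u=1.316320: f=-0.950347 → u ← 1.316320 + 0.26·(-0.950347) = 1.069230
x=1.380000, u=1.069230: f=-0.909931 → u ← 1.069230 + 0.26·(-0.909931) = 0.832648
x=1.640000, u=0.832648: f=-0.890732 → u ← 0.832648 + 0.26·(-0.890732) = 0.601057
u(1.9) ≈ 0.6011

0.6011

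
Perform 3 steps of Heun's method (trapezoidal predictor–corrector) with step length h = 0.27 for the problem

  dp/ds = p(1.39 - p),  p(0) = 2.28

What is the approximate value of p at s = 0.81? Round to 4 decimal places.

1.6118

Heun: k1 = f(s_n, p_n); k2 = f(s_n + h, p_n + h·k1); p_{n+1} = p_n + (h/2)·(k1 + k2).
s=0.000000, p=2.280000:
  k1 = f(0.000000, 2.280000) = -2.029200
  k2 = f(0.270000, 1.732116) = -0.592585
  p ← 2.280000 + (0.27/2)·(-2.029200 + (-0.592585)) = 1.926059
s=0.270000, p=1.926059:
  k1 = f(0.270000, 1.926059) = -1.032481
  k2 = f(0.540000, 1.647289) = -0.423830
  p ← 1.926059 + (0.27/2)·(-1.032481 + (-0.423830)) = 1.729457
s=0.540000, p=1.729457:
  k1 = f(0.540000, 1.729457) = -0.587076
  k2 = f(0.810000, 1.570946) = -0.284257
  p ← 1.729457 + (0.27/2)·(-0.587076 + (-0.284257)) = 1.611827
p(0.81) ≈ 1.6118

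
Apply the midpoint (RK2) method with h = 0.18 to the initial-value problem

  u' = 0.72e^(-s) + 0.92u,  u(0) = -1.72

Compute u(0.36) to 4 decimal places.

Midpoint: k1 = f(s_n, u_n); k2 = f(s_n + h/2, u_n + (h/2)·k1); u_{n+1} = u_n + h·k2.
s=0.000000, u=-1.720000:
  k1 = f(0.000000, -1.720000) = -0.862400
  k2 = f(0.090000, -1.797616) = -0.995776
  u ← -1.720000 + 0.18·(-0.995776) = -1.899240
s=0.180000, u=-1.899240:
  k1 = f(0.180000, -1.899240) = -1.145906
  k2 = f(0.270000, -2.002371) = -1.292548
  u ← -1.899240 + 0.18·(-1.292548) = -2.131898
u(0.36) ≈ -2.1319

-2.1319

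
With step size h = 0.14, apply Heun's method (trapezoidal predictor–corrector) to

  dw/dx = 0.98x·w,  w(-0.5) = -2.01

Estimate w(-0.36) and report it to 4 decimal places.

Heun: k1 = f(x_n, w_n); k2 = f(x_n + h, w_n + h·k1); w_{n+1} = w_n + (h/2)·(k1 + k2).
x=-0.500000, w=-2.010000:
  k1 = f(-0.500000, -2.010000) = 0.984900
  k2 = f(-0.360000, -1.872114) = 0.660482
  w ← -2.010000 + (0.14/2)·(0.984900 + 0.660482) = -1.894823
w(-0.36) ≈ -1.8948

-1.8948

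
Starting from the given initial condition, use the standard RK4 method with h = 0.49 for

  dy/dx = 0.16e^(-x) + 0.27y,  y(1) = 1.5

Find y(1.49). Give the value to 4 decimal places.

RK4: k1 = f(x_n, y_n); k2 = f(x_n + h/2, y_n + (h/2)·k1); k3 = f(x_n + h/2, y_n + (h/2)·k2); k4 = f(x_n + h, y_n + h·k3); y_{n+1} = y_n + (h/6)·(k1 + 2k2 + 2k3 + k4).
x=1.000000, y=1.500000:
  k1 = f(1.000000, 1.500000) = 0.463861
  k2 = f(1.245000, 1.613646) = 0.481755
  k3 = f(1.245000, 1.618030) = 0.482939
  k4 = f(1.490000, 1.736640) = 0.504952
  y ← 1.500000 + (0.49/6)·(k1 + 2k2 + 2k3 + k4) = 1.736686
y(1.49) ≈ 1.7367

1.7367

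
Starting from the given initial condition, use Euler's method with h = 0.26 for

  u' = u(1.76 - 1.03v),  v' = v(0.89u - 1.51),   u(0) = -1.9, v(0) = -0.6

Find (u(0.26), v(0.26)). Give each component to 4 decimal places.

Euler on (u,v): u_{n+1} = u_n + h·u', v_{n+1} = v_n + h·v'.
0.000000: (-1.900000, -0.600000); f=(-4.518200, 1.920600) → (-3.074732, -0.100644)
(u(0.26), v(0.26)) ≈ (-3.0747, -0.1006)

-3.0747, -0.1006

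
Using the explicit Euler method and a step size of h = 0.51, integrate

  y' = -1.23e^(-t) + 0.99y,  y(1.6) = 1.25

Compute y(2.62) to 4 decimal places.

Euler: y_{n+1} = y_n + h·f(t_n, y_n).
t=1.600000, y=1.250000: f=0.989167 → y ← 1.250000 + 0.51·0.989167 = 1.754475
t=2.110000, y=1.754475: f=1.587808 → y ← 1.754475 + 0.51·1.587808 = 2.564257
y(2.62) ≈ 2.5643

2.5643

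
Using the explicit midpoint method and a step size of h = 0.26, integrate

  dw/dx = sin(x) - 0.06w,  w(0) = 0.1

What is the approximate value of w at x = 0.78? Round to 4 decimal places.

0.3812

Midpoint: k1 = f(x_n, w_n); k2 = f(x_n + h/2, w_n + (h/2)·k1); w_{n+1} = w_n + h·k2.
x=0.000000, w=0.100000:
  k1 = f(0.000000, 0.100000) = -0.006000
  k2 = f(0.130000, 0.099220) = 0.123681
  w ← 0.100000 + 0.26·0.123681 = 0.132157
x=0.260000, w=0.132157:
  k1 = f(0.260000, 0.132157) = 0.249151
  k2 = f(0.390000, 0.164547) = 0.370316
  w ← 0.132157 + 0.26·0.370316 = 0.228439
x=0.520000, w=0.228439:
  k1 = f(0.520000, 0.228439) = 0.483174
  k2 = f(0.650000, 0.291252) = 0.587711
  w ← 0.228439 + 0.26·0.587711 = 0.381244
w(0.78) ≈ 0.3812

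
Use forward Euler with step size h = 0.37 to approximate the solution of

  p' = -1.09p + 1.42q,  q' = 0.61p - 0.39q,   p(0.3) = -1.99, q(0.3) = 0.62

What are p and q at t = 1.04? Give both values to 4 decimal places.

Euler on (p,q): p_{n+1} = p_n + h·p', q_{n+1} = q_n + h·q'.
0.300000: (-1.990000, 0.620000); f=(3.049500, -1.455700) → (-0.861685, 0.081391)
0.670000: (-0.861685, 0.081391); f=(1.054812, -0.557370) → (-0.471405, -0.124836)
(p(1.04), q(1.04)) ≈ (-0.4714, -0.1248)

-0.4714, -0.1248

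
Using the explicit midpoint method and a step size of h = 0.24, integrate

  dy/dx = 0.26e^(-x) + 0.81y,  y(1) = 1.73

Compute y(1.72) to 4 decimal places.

Midpoint: k1 = f(x_n, y_n); k2 = f(x_n + h/2, y_n + (h/2)·k1); y_{n+1} = y_n + h·k2.
x=1.000000, y=1.730000:
  k1 = f(1.000000, 1.730000) = 1.496949
  k2 = f(1.120000, 1.909634) = 1.631636
  y ← 1.730000 + 0.24·1.631636 = 2.121593
x=1.240000, y=2.121593:
  k1 = f(1.240000, 2.121593) = 1.793730
  k2 = f(1.360000, 2.336840) = 1.959572
  y ← 2.121593 + 0.24·1.959572 = 2.591890
x=1.480000, y=2.591890:
  k1 = f(1.480000, 2.591890) = 2.158617
  k2 = f(1.600000, 2.850924) = 2.361742
  y ← 2.591890 + 0.24·2.361742 = 3.158708
y(1.72) ≈ 3.1587

3.1587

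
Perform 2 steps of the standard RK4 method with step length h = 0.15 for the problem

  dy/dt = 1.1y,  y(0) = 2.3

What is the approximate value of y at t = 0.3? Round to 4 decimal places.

3.1992

RK4: k1 = f(t_n, y_n); k2 = f(t_n + h/2, y_n + (h/2)·k1); k3 = f(t_n + h/2, y_n + (h/2)·k2); k4 = f(t_n + h, y_n + h·k3); y_{n+1} = y_n + (h/6)·(k1 + 2k2 + 2k3 + k4).
t=0.000000, y=2.300000:
  k1 = f(0.000000, 2.300000) = 2.530000
  k2 = f(0.075000, 2.489750) = 2.738725
  k3 = f(0.075000, 2.505404) = 2.755945
  k4 = f(0.150000, 2.713392) = 2.984731
  y ← 2.300000 + (0.15/6)·(k1 + 2k2 + 2k3 + k4) = 2.712602
t=0.150000, y=2.712602:
  k1 = f(0.150000, 2.712602) = 2.983862
  k2 = f(0.225000, 2.936391) = 3.230031
  k3 = f(0.225000, 2.954854) = 3.250339
  k4 = f(0.300000, 3.200153) = 3.520168
  y ← 2.712602 + (0.15/6)·(k1 + 2k2 + 2k3 + k4) = 3.199221
y(0.3) ≈ 3.1992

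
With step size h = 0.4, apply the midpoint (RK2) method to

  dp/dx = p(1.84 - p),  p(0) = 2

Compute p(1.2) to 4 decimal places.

1.8645

Midpoint: k1 = f(x_n, p_n); k2 = f(x_n + h/2, p_n + (h/2)·k1); p_{n+1} = p_n + h·k2.
x=0.000000, p=2.000000:
  k1 = f(0.000000, 2.000000) = -0.320000
  k2 = f(0.200000, 1.936000) = -0.185856
  p ← 2.000000 + 0.4·(-0.185856) = 1.925658
x=0.400000, p=1.925658:
  k1 = f(0.400000, 1.925658) = -0.164947
  k2 = f(0.600000, 1.892668) = -0.099683
  p ← 1.925658 + 0.4·(-0.099683) = 1.885784
x=0.800000, p=1.885784:
  k1 = f(0.800000, 1.885784) = -0.086339
  k2 = f(1.000000, 1.868516) = -0.053283
  p ← 1.885784 + 0.4·(-0.053283) = 1.864471
p(1.2) ≈ 1.8645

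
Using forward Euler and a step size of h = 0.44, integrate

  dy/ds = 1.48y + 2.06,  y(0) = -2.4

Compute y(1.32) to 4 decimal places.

-5.9303

Euler: y_{n+1} = y_n + h·f(s_n, y_n).
s=0.000000, y=-2.400000: f=-1.492000 → y ← -2.400000 + 0.44·(-1.492000) = -3.056480
s=0.440000, y=-3.056480: f=-2.463590 → y ← -3.056480 + 0.44·(-2.463590) = -4.140460
s=0.880000, y=-4.140460: f=-4.067880 → y ← -4.140460 + 0.44·(-4.067880) = -5.930327
y(1.32) ≈ -5.9303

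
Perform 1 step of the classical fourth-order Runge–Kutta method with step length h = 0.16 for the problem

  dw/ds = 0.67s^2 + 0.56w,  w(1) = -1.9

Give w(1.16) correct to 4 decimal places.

-1.9473

RK4: k1 = f(s_n, w_n); k2 = f(s_n + h/2, w_n + (h/2)·k1); k3 = f(s_n + h/2, w_n + (h/2)·k2); k4 = f(s_n + h, w_n + h·k3); w_{n+1} = w_n + (h/6)·(k1 + 2k2 + 2k3 + k4).
s=1.000000, w=-1.900000:
  k1 = f(1.000000, -1.900000) = -0.394000
  k2 = f(1.080000, -1.931520) = -0.300163
  k3 = f(1.080000, -1.924013) = -0.295959
  k4 = f(1.160000, -1.947353) = -0.188966
  w ← -1.900000 + (0.16/6)·(k1 + 2k2 + 2k3 + k4) = -1.947339
w(1.16) ≈ -1.9473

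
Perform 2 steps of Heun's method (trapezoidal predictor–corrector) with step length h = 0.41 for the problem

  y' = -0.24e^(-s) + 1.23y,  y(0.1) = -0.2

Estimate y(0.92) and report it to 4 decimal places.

-0.7538

Heun: k1 = f(s_n, y_n); k2 = f(s_n + h, y_n + h·k1); y_{n+1} = y_n + (h/2)·(k1 + k2).
s=0.100000, y=-0.200000:
  k1 = f(0.100000, -0.200000) = -0.463161
  k2 = f(0.510000, -0.389896) = -0.623691
  y ← -0.200000 + (0.41/2)·(-0.463161 + (-0.623691)) = -0.422805
s=0.510000, y=-0.422805:
  k1 = f(0.510000, -0.422805) = -0.664169
  k2 = f(0.920000, -0.695114) = -0.950635
  y ← -0.422805 + (0.41/2)·(-0.664169 + (-0.950635)) = -0.753839
y(0.92) ≈ -0.7538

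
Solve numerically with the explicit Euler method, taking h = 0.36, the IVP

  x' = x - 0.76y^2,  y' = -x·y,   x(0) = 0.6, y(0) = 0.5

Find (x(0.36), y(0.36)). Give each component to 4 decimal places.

Euler on (x,y): x_{n+1} = x_n + h·x', y_{n+1} = y_n + h·y'.
0.000000: (0.600000, 0.500000); f=(0.410000, -0.300000) → (0.747600, 0.392000)
(x(0.36), y(0.36)) ≈ (0.7476, 0.3920)

0.7476, 0.3920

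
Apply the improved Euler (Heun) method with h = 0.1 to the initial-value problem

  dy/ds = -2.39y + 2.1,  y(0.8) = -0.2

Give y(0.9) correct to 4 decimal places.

0.0270

Heun: k1 = f(s_n, y_n); k2 = f(s_n + h, y_n + h·k1); y_{n+1} = y_n + (h/2)·(k1 + k2).
s=0.800000, y=-0.200000:
  k1 = f(0.800000, -0.200000) = 2.578000
  k2 = f(0.900000, 0.057800) = 1.961858
  y ← -0.200000 + (0.1/2)·(2.578000 + 1.961858) = 0.026993
y(0.9) ≈ 0.0270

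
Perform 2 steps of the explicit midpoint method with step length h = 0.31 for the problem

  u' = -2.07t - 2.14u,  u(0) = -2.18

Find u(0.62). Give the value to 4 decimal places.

Midpoint: k1 = f(t_n, u_n); k2 = f(t_n + h/2, u_n + (h/2)·k1); u_{n+1} = u_n + h·k2.
t=0.000000, u=-2.180000:
  k1 = f(0.000000, -2.180000) = 4.665200
  k2 = f(0.155000, -1.456894) = 2.796903
  u ← -2.180000 + 0.31·2.796903 = -1.312960
t=0.310000, u=-1.312960:
  k1 = f(0.310000, -1.312960) = 2.168034
  k2 = f(0.465000, -0.976915) = 1.128047
  u ← -1.312960 + 0.31·1.128047 = -0.963265
u(0.62) ≈ -0.9633

-0.9633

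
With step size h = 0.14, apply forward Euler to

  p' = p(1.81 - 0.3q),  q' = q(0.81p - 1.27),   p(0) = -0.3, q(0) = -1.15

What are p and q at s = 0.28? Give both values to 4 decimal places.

Euler on (p,q): p_{n+1} = p_n + h·p', q_{n+1} = q_n + h·q'.
0.000000: (-0.300000, -1.150000); f=(-0.646500, 1.739950) → (-0.390510, -0.906407)
0.140000: (-0.390510, -0.906407); f=(-0.813011, 1.437845) → (-0.504332, -0.705109)
(p(0.28), q(0.28)) ≈ (-0.5043, -0.7051)

-0.5043, -0.7051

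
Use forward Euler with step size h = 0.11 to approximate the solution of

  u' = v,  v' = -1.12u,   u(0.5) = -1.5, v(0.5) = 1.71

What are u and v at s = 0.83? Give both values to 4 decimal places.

Euler on (u,v): u_{n+1} = u_n + h·u', v_{n+1} = v_n + h·v'.
0.500000: (-1.500000, 1.710000); f=(1.710000, 1.680000) → (-1.311900, 1.894800)
0.610000: (-1.311900, 1.894800); f=(1.894800, 1.469328) → (-1.103472, 2.056426)
0.720000: (-1.103472, 2.056426); f=(2.056426, 1.235889) → (-0.877265, 2.192374)
(u(0.83), v(0.83)) ≈ (-0.8773, 2.1924)

-0.8773, 2.1924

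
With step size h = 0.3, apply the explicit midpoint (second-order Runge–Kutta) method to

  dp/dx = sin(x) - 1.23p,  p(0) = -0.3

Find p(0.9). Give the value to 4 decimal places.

Midpoint: k1 = f(x_n, p_n); k2 = f(x_n + h/2, p_n + (h/2)·k1); p_{n+1} = p_n + h·k2.
x=0.000000, p=-0.300000:
  k1 = f(0.000000, -0.300000) = 0.369000
  k2 = f(0.150000, -0.244650) = 0.450358
  p ← -0.300000 + 0.3·0.450358 = -0.164893
x=0.300000, p=-0.164893:
  k1 = f(0.300000, -0.164893) = 0.498338
  k2 = f(0.450000, -0.090142) = 0.545840
  p ← -0.164893 + 0.3·0.545840 = -0.001141
x=0.600000, p=-0.001141:
  k1 = f(0.600000, -0.001141) = 0.566045
  k2 = f(0.750000, 0.083766) = 0.578606
  p ← -0.001141 + 0.3·0.578606 = 0.172441
p(0.9) ≈ 0.1724

0.1724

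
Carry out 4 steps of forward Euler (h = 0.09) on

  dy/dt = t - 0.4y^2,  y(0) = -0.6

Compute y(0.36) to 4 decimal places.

Euler: y_{n+1} = y_n + h·f(t_n, y_n).
t=0.000000, y=-0.600000: f=-0.144000 → y ← -0.600000 + 0.09·(-0.144000) = -0.612960
t=0.090000, y=-0.612960: f=-0.060288 → y ← -0.612960 + 0.09·(-0.060288) = -0.618386
t=0.180000, y=-0.618386: f=0.027040 → y ← -0.618386 + 0.09·0.027040 = -0.615952
t=0.270000, y=-0.615952: f=0.118241 → y ← -0.615952 + 0.09·0.118241 = -0.605311
y(0.36) ≈ -0.6053

-0.6053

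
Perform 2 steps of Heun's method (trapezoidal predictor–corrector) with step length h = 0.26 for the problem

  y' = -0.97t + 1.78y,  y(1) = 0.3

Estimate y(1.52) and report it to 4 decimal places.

-0.2237

Heun: k1 = f(t_n, y_n); k2 = f(t_n + h, y_n + h·k1); y_{n+1} = y_n + (h/2)·(k1 + k2).
t=1.000000, y=0.300000:
  k1 = f(1.000000, 0.300000) = -0.436000
  k2 = f(1.260000, 0.186640) = -0.889981
  y ← 0.300000 + (0.26/2)·(-0.436000 + (-0.889981)) = 0.127622
t=1.260000, y=0.127622:
  k1 = f(1.260000, 0.127622) = -0.995032
  k2 = f(1.520000, -0.131086) = -1.707733
  y ← 0.127622 + (0.26/2)·(-0.995032 + (-1.707733)) = -0.223737
y(1.52) ≈ -0.2237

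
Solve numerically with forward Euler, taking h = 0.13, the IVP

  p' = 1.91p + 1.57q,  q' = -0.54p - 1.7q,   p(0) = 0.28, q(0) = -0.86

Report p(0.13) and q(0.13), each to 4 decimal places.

Euler on (p,q): p_{n+1} = p_n + h·p', q_{n+1} = q_n + h·q'.
0.000000: (0.280000, -0.860000); f=(-0.815400, 1.310800) → (0.173998, -0.689596)
(p(0.13), q(0.13)) ≈ (0.1740, -0.6896)

0.1740, -0.6896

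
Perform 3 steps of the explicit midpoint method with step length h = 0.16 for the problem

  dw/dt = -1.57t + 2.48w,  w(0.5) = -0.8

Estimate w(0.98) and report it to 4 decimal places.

Midpoint: k1 = f(t_n, w_n); k2 = f(t_n + h/2, w_n + (h/2)·k1); w_{n+1} = w_n + h·k2.
t=0.500000, w=-0.800000:
  k1 = f(0.500000, -0.800000) = -2.769000
  k2 = f(0.580000, -1.021520) = -3.443970
  w ← -0.800000 + 0.16·(-3.443970) = -1.351035
t=0.660000, w=-1.351035:
  k1 = f(0.660000, -1.351035) = -4.386767
  k2 = f(0.740000, -1.701977) = -5.382702
  w ← -1.351035 + 0.16·(-5.382702) = -2.212267
t=0.820000, w=-2.212267:
  k1 = f(0.820000, -2.212267) = -6.773823
  k2 = f(0.900000, -2.754173) = -8.243350
  w ← -2.212267 + 0.16·(-8.243350) = -3.531203
w(0.98) ≈ -3.5312

-3.5312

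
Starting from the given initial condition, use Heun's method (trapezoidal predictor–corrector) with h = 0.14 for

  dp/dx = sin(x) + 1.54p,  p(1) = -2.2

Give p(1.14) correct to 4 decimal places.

-2.5902

Heun: k1 = f(x_n, p_n); k2 = f(x_n + h, p_n + h·k1); p_{n+1} = p_n + (h/2)·(k1 + k2).
x=1.000000, p=-2.200000:
  k1 = f(1.000000, -2.200000) = -2.546529
  k2 = f(1.140000, -2.556514) = -3.028398
  p ← -2.200000 + (0.14/2)·(-2.546529 + (-3.028398)) = -2.590245
p(1.14) ≈ -2.5902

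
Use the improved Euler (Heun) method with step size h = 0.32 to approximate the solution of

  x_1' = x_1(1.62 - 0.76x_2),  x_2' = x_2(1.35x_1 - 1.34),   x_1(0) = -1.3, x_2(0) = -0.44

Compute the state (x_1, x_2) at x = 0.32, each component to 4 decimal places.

Heun on (x_1,x_2): k1 = f(x_n, state_n); k2 = f(x_n + h, state_n + h·k1); state_{n+1} = state_n + (h/2)·(k1 + k2).
0.000000: (-1.300000, -0.440000)
  k1 = (-2.540720, 1.361800)
  predictor → (-2.113030, -0.004224)
  k2 = (-3.429893, 0.017710)
  → (-2.255298, -0.219278)
(x_1(0.32), x_2(0.32)) ≈ (-2.2553, -0.2193)

-2.2553, -0.2193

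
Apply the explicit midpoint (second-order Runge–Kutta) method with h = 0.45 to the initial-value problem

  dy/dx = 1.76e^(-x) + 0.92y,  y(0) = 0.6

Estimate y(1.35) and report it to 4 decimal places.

4.9002

Midpoint: k1 = f(x_n, y_n); k2 = f(x_n + h/2, y_n + (h/2)·k1); y_{n+1} = y_n + h·k2.
x=0.000000, y=0.600000:
  k1 = f(0.000000, 0.600000) = 2.312000
  k2 = f(0.225000, 1.120200) = 2.435973
  y ← 0.600000 + 0.45·2.435973 = 1.696188
x=0.450000, y=1.696188:
  k1 = f(0.450000, 1.696188) = 2.682718
  k2 = f(0.675000, 2.299799) = 3.011931
  y ← 1.696188 + 0.45·3.011931 = 3.051556
x=0.900000, y=3.051556:
  k1 = f(0.900000, 3.051556) = 3.522995
  k2 = f(1.125000, 3.844230) = 4.108080
  y ← 3.051556 + 0.45·4.108080 = 4.900192
y(1.35) ≈ 4.9002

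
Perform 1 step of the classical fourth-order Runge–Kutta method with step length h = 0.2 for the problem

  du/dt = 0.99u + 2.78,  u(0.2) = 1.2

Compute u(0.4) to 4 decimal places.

RK4: k1 = f(t_n, u_n); k2 = f(t_n + h/2, u_n + (h/2)·k1); k3 = f(t_n + h/2, u_n + (h/2)·k2); k4 = f(t_n + h, u_n + h·k3); u_{n+1} = u_n + (h/6)·(k1 + 2k2 + 2k3 + k4).
t=0.200000, u=1.200000:
  k1 = f(0.200000, 1.200000) = 3.968000
  k2 = f(0.300000, 1.596800) = 4.360832
  k3 = f(0.300000, 1.636083) = 4.399722
  k4 = f(0.400000, 2.079944) = 4.839145
  u ← 1.200000 + (0.2/6)·(k1 + 2k2 + 2k3 + k4) = 2.077608
u(0.4) ≈ 2.0776

2.0776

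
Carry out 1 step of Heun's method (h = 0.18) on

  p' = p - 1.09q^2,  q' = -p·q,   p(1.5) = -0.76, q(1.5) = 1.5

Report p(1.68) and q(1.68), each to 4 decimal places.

Heun on (p,q): k1 = f(t_n, state_n); k2 = f(t_n + h, state_n + h·k1); state_{n+1} = state_n + (h/2)·(k1 + k2).
1.500000: (-0.760000, 1.500000)
  k1 = (-3.212500, 1.140000)
  predictor → (-1.338250, 1.705200)
  k2 = (-4.507651, 2.281984)
  → (-1.454814, 1.807979)
(p(1.68), q(1.68)) ≈ (-1.4548, 1.8080)

-1.4548, 1.8080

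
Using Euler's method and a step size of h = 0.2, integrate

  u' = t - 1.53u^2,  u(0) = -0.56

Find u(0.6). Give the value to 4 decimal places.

Euler: u_{n+1} = u_n + h·f(t_n, u_n).
t=0.000000, u=-0.560000: f=-0.479808 → u ← -0.560000 + 0.2·(-0.479808) = -0.655962
t=0.200000, u=-0.655962: f=-0.458337 → u ← -0.655962 + 0.2·(-0.458337) = -0.747629
t=0.400000, u=-0.747629: f=-0.455192 → u ← -0.747629 + 0.2·(-0.455192) = -0.838667
u(0.6) ≈ -0.8387

-0.8387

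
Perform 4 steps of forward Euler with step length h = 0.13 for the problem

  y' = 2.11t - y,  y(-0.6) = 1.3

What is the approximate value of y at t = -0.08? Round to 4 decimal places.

0.4001

Euler: y_{n+1} = y_n + h·f(t_n, y_n).
t=-0.600000, y=1.300000: f=-2.566000 → y ← 1.300000 + 0.13·(-2.566000) = 0.966420
t=-0.470000, y=0.966420: f=-1.958120 → y ← 0.966420 + 0.13·(-1.958120) = 0.711864
t=-0.340000, y=0.711864: f=-1.429264 → y ← 0.711864 + 0.13·(-1.429264) = 0.526060
t=-0.210000, y=0.526060: f=-0.969160 → y ← 0.526060 + 0.13·(-0.969160) = 0.400069
y(-0.08) ≈ 0.4001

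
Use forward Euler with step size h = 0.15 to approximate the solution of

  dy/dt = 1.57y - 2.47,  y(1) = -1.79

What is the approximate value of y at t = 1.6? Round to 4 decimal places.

Euler: y_{n+1} = y_n + h·f(t_n, y_n).
t=1.000000, y=-1.790000: f=-5.280300 → y ← -1.790000 + 0.15·(-5.280300) = -2.582045
t=1.150000, y=-2.582045: f=-6.523811 → y ← -2.582045 + 0.15·(-6.523811) = -3.560617
t=1.300000, y=-3.560617: f=-8.060168 → y ← -3.560617 + 0.15·(-8.060168) = -4.769642
t=1.450000, y=-4.769642: f=-9.958338 → y ← -4.769642 + 0.15·(-9.958338) = -6.263392
y(1.6) ≈ -6.2634

-6.2634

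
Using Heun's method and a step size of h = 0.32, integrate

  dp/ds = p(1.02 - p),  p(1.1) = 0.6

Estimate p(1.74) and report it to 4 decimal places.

0.7467

Heun: k1 = f(s_n, p_n); k2 = f(s_n + h, p_n + h·k1); p_{n+1} = p_n + (h/2)·(k1 + k2).
s=1.100000, p=0.600000:
  k1 = f(1.100000, 0.600000) = 0.252000
  k2 = f(1.420000, 0.680640) = 0.230982
  p ← 0.600000 + (0.32/2)·(0.252000 + 0.230982) = 0.677277
s=1.420000, p=0.677277:
  k1 = f(1.420000, 0.677277) = 0.232118
  k2 = f(1.740000, 0.751555) = 0.201751
  p ← 0.677277 + (0.32/2)·(0.232118 + 0.201751) = 0.746696
p(1.74) ≈ 0.7467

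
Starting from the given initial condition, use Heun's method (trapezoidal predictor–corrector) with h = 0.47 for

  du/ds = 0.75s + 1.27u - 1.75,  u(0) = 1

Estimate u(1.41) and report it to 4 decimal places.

Heun: k1 = f(s_n, u_n); k2 = f(s_n + h, u_n + h·k1); u_{n+1} = u_n + (h/2)·(k1 + k2).
s=0.000000, u=1.000000:
  k1 = f(0.000000, 1.000000) = -0.480000
  k2 = f(0.470000, 0.774400) = -0.414012
  u ← 1.000000 + (0.47/2)·(-0.480000 + (-0.414012)) = 0.789907
s=0.470000, u=0.789907:
  k1 = f(0.470000, 0.789907) = -0.394318
  k2 = f(0.940000, 0.604578) = -0.277186
  u ← 0.789907 + (0.47/2)·(-0.394318 + (-0.277186)) = 0.632104
s=0.940000, u=0.632104:
  k1 = f(0.940000, 0.632104) = -0.242228
  k2 = f(1.410000, 0.518256) = -0.034314
  u ← 0.632104 + (0.47/2)·(-0.242228 + (-0.034314)) = 0.567116
u(1.41) ≈ 0.5671

0.5671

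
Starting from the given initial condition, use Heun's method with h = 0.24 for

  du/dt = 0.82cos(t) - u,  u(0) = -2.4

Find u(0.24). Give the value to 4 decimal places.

Heun: k1 = f(t_n, u_n); k2 = f(t_n + h, u_n + h·k1); u_{n+1} = u_n + (h/2)·(k1 + k2).
t=0.000000, u=-2.400000:
  k1 = f(0.000000, -2.400000) = 3.220000
  k2 = f(0.240000, -1.627200) = 2.423697
  u ← -2.400000 + (0.24/2)·(3.220000 + 2.423697) = -1.722756
u(0.24) ≈ -1.7228

-1.7228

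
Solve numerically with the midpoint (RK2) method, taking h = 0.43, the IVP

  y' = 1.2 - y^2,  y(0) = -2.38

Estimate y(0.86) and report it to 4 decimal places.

-115.4039

Midpoint: k1 = f(t_n, y_n); k2 = f(t_n + h/2, y_n + (h/2)·k1); y_{n+1} = y_n + h·k2.
t=0.000000, y=-2.380000:
  k1 = f(0.000000, -2.380000) = -4.464400
  k2 = f(0.215000, -3.339846) = -9.954571
  y ← -2.380000 + 0.43·(-9.954571) = -6.660466
t=0.430000, y=-6.660466:
  k1 = f(0.430000, -6.660466) = -43.161803
  k2 = f(0.645000, -15.940253) = -252.891674
  y ← -6.660466 + 0.43·(-252.891674) = -115.403886
y(0.86) ≈ -115.4039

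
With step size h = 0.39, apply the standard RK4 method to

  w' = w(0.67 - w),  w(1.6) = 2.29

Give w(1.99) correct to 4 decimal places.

1.4685

RK4: k1 = f(t_n, w_n); k2 = f(t_n + h/2, w_n + (h/2)·k1); k3 = f(t_n + h/2, w_n + (h/2)·k2); k4 = f(t_n + h, w_n + h·k3); w_{n+1} = w_n + (h/6)·(k1 + 2k2 + 2k3 + k4).
t=1.600000, w=2.290000:
  k1 = f(1.600000, 2.290000) = -3.709800
  k2 = f(1.795000, 1.566589) = -1.404586
  k3 = f(1.795000, 2.016106) = -2.713891
  k4 = f(1.990000, 1.231582) = -0.691635
  w ← 2.290000 + (0.39/6)·(k1 + 2k2 + 2k3 + k4) = 1.468505
w(1.99) ≈ 1.4685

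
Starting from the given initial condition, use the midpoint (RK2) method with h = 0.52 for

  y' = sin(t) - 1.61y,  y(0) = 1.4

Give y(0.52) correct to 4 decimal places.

0.8522

Midpoint: k1 = f(t_n, y_n); k2 = f(t_n + h/2, y_n + (h/2)·k1); y_{n+1} = y_n + h·k2.
t=0.000000, y=1.400000:
  k1 = f(0.000000, 1.400000) = -2.254000
  k2 = f(0.260000, 0.813960) = -1.053395
  y ← 1.400000 + 0.52·(-1.053395) = 0.852235
y(0.52) ≈ 0.8522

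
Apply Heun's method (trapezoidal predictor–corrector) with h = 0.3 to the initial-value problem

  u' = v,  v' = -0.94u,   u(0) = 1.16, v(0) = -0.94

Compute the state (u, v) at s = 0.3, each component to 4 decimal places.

Heun on (u,v): k1 = f(s_n, state_n); k2 = f(s_n + h, state_n + h·k1); state_{n+1} = state_n + (h/2)·(k1 + k2).
0.000000: (1.160000, -0.940000)
  k1 = (-0.940000, -1.090400)
  predictor → (0.878000, -1.267120)
  k2 = (-1.267120, -0.825320)
  → (0.828932, -1.227358)
(u(0.3), v(0.3)) ≈ (0.8289, -1.2274)

0.8289, -1.2274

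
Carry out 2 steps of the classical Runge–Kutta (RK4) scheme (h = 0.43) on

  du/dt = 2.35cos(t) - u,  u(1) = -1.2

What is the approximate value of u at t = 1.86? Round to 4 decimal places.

-0.4044

RK4: k1 = f(t_n, u_n); k2 = f(t_n + h/2, u_n + (h/2)·k1); k3 = f(t_n + h/2, u_n + (h/2)·k2); k4 = f(t_n + h, u_n + h·k3); u_{n+1} = u_n + (h/6)·(k1 + 2k2 + 2k3 + k4).
t=1.000000, u=-1.200000:
  k1 = f(1.000000, -1.200000) = 2.469710
  k2 = f(1.215000, -0.669012) = 1.487604
  k3 = f(1.215000, -0.880165) = 1.698757
  k4 = f(1.430000, -0.469535) = 0.799314
  u ← -1.200000 + (0.43/6)·(k1 + 2k2 + 2k3 + k4) = -0.509008
t=1.430000, u=-0.509008:
  k1 = f(1.430000, -0.509008) = 0.838787
  k2 = f(1.645000, -0.328669) = 0.154450
  k3 = f(1.645000, -0.475801) = 0.301583
  k4 = f(1.860000, -0.379328) = -0.290867
  u ← -0.509008 + (0.43/6)·(k1 + 2k2 + 2k3 + k4) = -0.404376
u(1.86) ≈ -0.4044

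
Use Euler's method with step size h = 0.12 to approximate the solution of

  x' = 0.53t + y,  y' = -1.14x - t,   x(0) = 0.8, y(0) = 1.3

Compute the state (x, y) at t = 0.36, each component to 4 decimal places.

1.2472, 0.8652

Euler on (x,y): x_{n+1} = x_n + h·x', y_{n+1} = y_n + h·y'.
0.000000: (0.800000, 1.300000); f=(1.300000, -0.912000) → (0.956000, 1.190560)
0.120000: (0.956000, 1.190560); f=(1.254160, -1.209840) → (1.106499, 1.045379)
0.240000: (1.106499, 1.045379); f=(1.172579, -1.501409) → (1.247209, 0.865210)
(x(0.36), y(0.36)) ≈ (1.2472, 0.8652)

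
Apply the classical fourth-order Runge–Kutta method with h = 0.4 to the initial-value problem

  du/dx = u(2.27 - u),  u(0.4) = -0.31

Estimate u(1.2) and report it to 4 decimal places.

RK4: k1 = f(x_n, u_n); k2 = f(x_n + h/2, u_n + (h/2)·k1); k3 = f(x_n + h/2, u_n + (h/2)·k2); k4 = f(x_n + h, u_n + h·k3); u_{n+1} = u_n + (h/6)·(k1 + 2k2 + 2k3 + k4).
x=0.400000, u=-0.310000:
  k1 = f(0.400000, -0.310000) = -0.799800
  k2 = f(0.600000, -0.469960) = -1.287672
  k3 = f(0.600000, -0.567534) = -1.610398
  k4 = f(0.800000, -0.954159) = -3.076361
  u ← -0.310000 + (0.4/6)·(k1 + 2k2 + 2k3 + k4) = -0.954820
x=0.800000, u=-0.954820:
  k1 = f(0.800000, -0.954820) = -3.079123
  k2 = f(1.000000, -1.570645) = -6.032288
  k3 = f(1.000000, -2.161278) = -9.577221
  k4 = f(1.200000, -4.785708) = -33.766564
  u ← -0.954820 + (0.4/6)·(k1 + 2k2 + 2k3 + k4) = -5.492467
u(1.2) ≈ -5.4925

-5.4925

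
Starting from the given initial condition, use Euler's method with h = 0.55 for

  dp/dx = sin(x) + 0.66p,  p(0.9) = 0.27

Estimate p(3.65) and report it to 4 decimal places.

Euler: p_{n+1} = p_n + h·f(x_n, p_n).
x=0.900000, p=0.270000: f=0.961527 → p ← 0.270000 + 0.55·0.961527 = 0.798840
x=1.450000, p=0.798840: f=1.519947 → p ← 0.798840 + 0.55·1.519947 = 1.634811
x=2.000000, p=1.634811: f=1.988273 → p ← 1.634811 + 0.55·1.988273 = 2.728361
x=2.550000, p=2.728361: f=2.358402 → p ← 2.728361 + 0.55·2.358402 = 4.025482
x=3.100000, p=4.025482: f=2.698399 → p ← 4.025482 + 0.55·2.698399 = 5.509601
p(3.65) ≈ 5.5096

5.5096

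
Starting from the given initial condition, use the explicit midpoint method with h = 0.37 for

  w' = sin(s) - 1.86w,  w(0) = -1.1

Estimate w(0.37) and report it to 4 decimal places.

-0.5354

Midpoint: k1 = f(s_n, w_n); k2 = f(s_n + h/2, w_n + (h/2)·k1); w_{n+1} = w_n + h·k2.
s=0.000000, w=-1.100000:
  k1 = f(0.000000, -1.100000) = 2.046000
  k2 = f(0.185000, -0.721490) = 1.525918
  w ← -1.100000 + 0.37·1.525918 = -0.535410
w(0.37) ≈ -0.5354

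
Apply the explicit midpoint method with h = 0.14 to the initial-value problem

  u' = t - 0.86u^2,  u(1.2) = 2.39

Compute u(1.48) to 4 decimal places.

Midpoint: k1 = f(t_n, u_n); k2 = f(t_n + h/2, u_n + (h/2)·k1); u_{n+1} = u_n + h·k2.
t=1.200000, u=2.390000:
  k1 = f(1.200000, 2.390000) = -3.712406
  k2 = f(1.270000, 2.130132) = -2.632216
  u ← 2.390000 + 0.14·(-2.632216) = 2.021490
t=1.340000, u=2.021490:
  k1 = f(1.340000, 2.021490) = -2.174322
  k2 = f(1.410000, 1.869287) = -1.595042
  u ← 2.021490 + 0.14·(-1.595042) = 1.798184
u(1.48) ≈ 1.7982

1.7982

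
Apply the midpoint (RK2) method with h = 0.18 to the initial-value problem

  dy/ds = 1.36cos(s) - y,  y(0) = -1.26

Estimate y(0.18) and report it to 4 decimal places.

Midpoint: k1 = f(s_n, y_n); k2 = f(s_n + h/2, y_n + (h/2)·k1); y_{n+1} = y_n + h·k2.
s=0.000000, y=-1.260000:
  k1 = f(0.000000, -1.260000) = 2.620000
  k2 = f(0.090000, -1.024200) = 2.378696
  y ← -1.260000 + 0.18·2.378696 = -0.831835
y(0.18) ≈ -0.8318

-0.8318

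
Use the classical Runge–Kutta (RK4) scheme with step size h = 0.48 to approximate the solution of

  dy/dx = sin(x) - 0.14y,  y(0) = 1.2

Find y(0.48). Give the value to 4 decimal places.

RK4: k1 = f(x_n, y_n); k2 = f(x_n + h/2, y_n + (h/2)·k1); k3 = f(x_n + h/2, y_n + (h/2)·k2); k4 = f(x_n + h, y_n + h·k3); y_{n+1} = y_n + (h/6)·(k1 + 2k2 + 2k3 + k4).
x=0.000000, y=1.200000:
  k1 = f(0.000000, 1.200000) = -0.168000
  k2 = f(0.240000, 1.159680) = 0.075347
  k3 = f(0.240000, 1.218083) = 0.067171
  k4 = f(0.480000, 1.232242) = 0.289265
  y ← 1.200000 + (0.48/6)·(k1 + 2k2 + 2k3 + k4) = 1.232504
y(0.48) ≈ 1.2325

1.2325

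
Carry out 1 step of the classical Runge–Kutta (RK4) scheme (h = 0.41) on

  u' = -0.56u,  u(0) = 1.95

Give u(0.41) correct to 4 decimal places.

1.5500

RK4: k1 = f(t_n, u_n); k2 = f(t_n + h/2, u_n + (h/2)·k1); k3 = f(t_n + h/2, u_n + (h/2)·k2); k4 = f(t_n + h, u_n + h·k3); u_{n+1} = u_n + (h/6)·(k1 + 2k2 + 2k3 + k4).
t=0.000000, u=1.950000:
  k1 = f(0.000000, 1.950000) = -1.092000
  k2 = f(0.205000, 1.726140) = -0.966638
  k3 = f(0.205000, 1.751839) = -0.981030
  k4 = f(0.410000, 1.547778) = -0.866756
  u ← 1.950000 + (0.41/6)·(k1 + 2k2 + 2k3 + k4) = 1.549970
u(0.41) ≈ 1.5500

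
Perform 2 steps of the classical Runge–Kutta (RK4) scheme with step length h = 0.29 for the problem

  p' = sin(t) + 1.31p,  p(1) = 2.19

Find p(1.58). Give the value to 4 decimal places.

5.4953

RK4: k1 = f(t_n, p_n); k2 = f(t_n + h/2, p_n + (h/2)·k1); k3 = f(t_n + h/2, p_n + (h/2)·k2); k4 = f(t_n + h, p_n + h·k3); p_{n+1} = p_n + (h/6)·(k1 + 2k2 + 2k3 + k4).
t=1.000000, p=2.190000:
  k1 = f(1.000000, 2.190000) = 3.710371
  k2 = f(1.145000, 2.728004) = 4.484395
  k3 = f(1.145000, 2.840237) = 4.631421
  k4 = f(1.290000, 3.533112) = 5.589212
  p ← 2.190000 + (0.29/6)·(k1 + 2k2 + 2k3 + k4) = 3.520675
t=1.290000, p=3.520675:
  k1 = f(1.290000, 3.520675) = 5.572920
  k2 = f(1.435000, 4.328749) = 6.661455
  k3 = f(1.435000, 4.486586) = 6.868222
  k4 = f(1.580000, 5.512460) = 8.221280
  p ← 3.520675 + (0.29/6)·(k1 + 2k2 + 2k3 + k4) = 5.495264
p(1.58) ≈ 5.4953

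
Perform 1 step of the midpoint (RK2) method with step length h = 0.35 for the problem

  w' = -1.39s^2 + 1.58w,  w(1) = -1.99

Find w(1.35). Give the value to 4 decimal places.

Midpoint: k1 = f(s_n, w_n); k2 = f(s_n + h/2, w_n + (h/2)·k1); w_{n+1} = w_n + h·k2.
s=1.000000, w=-1.990000:
  k1 = f(1.000000, -1.990000) = -4.534200
  k2 = f(1.175000, -2.783485) = -6.316975
  w ← -1.990000 + 0.35·(-6.316975) = -4.200941
w(1.35) ≈ -4.2009

-4.2009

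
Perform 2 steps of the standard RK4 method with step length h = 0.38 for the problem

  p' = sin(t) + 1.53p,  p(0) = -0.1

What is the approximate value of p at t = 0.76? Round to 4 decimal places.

0.1045

RK4: k1 = f(t_n, p_n); k2 = f(t_n + h/2, p_n + (h/2)·k1); k3 = f(t_n + h/2, p_n + (h/2)·k2); k4 = f(t_n + h, p_n + h·k3); p_{n+1} = p_n + (h/6)·(k1 + 2k2 + 2k3 + k4).
t=0.000000, p=-0.100000:
  k1 = f(0.000000, -0.100000) = -0.153000
  k2 = f(0.190000, -0.129070) = -0.008618
  k3 = f(0.190000, -0.101637) = 0.033354
  k4 = f(0.380000, -0.087326) = 0.237312
  p ← -0.100000 + (0.38/6)·(k1 + 2k2 + 2k3 + k4) = -0.091527
t=0.380000, p=-0.091527:
  k1 = f(0.380000, -0.091527) = 0.230884
  k2 = f(0.570000, -0.047659) = 0.466714
  k3 = f(0.570000, -0.002851) = 0.535269
  k4 = f(0.760000, 0.111875) = 0.860091
  p ← -0.091527 + (0.38/6)·(k1 + 2k2 + 2k3 + k4) = 0.104486
p(0.76) ≈ 0.1045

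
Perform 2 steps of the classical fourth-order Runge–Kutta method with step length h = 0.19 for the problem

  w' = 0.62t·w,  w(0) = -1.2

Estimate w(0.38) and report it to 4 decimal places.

RK4: k1 = f(t_n, w_n); k2 = f(t_n + h/2, w_n + (h/2)·k1); k3 = f(t_n + h/2, w_n + (h/2)·k2); k4 = f(t_n + h, w_n + h·k3); w_{n+1} = w_n + (h/6)·(k1 + 2k2 + 2k3 + k4).
t=0.000000, w=-1.200000:
  k1 = f(0.000000, -1.200000) = 0.000000
  k2 = f(0.095000, -1.200000) = -0.070680
  k3 = f(0.095000, -1.206715) = -0.071075
  k4 = f(0.190000, -1.213504) = -0.142951
  w ← -1.200000 + (0.19/6)·(k1 + 2k2 + 2k3 + k4) = -1.213505
t=0.190000, w=-1.213505:
  k1 = f(0.190000, -1.213505) = -0.142951
  k2 = f(0.285000, -1.227085) = -0.216826
  k3 = f(0.285000, -1.234103) = -0.218066
  k4 = f(0.380000, -1.254937) = -0.295663
  w ← -1.213505 + (0.19/6)·(k1 + 2k2 + 2k3 + k4) = -1.254937
w(0.38) ≈ -1.2549

-1.2549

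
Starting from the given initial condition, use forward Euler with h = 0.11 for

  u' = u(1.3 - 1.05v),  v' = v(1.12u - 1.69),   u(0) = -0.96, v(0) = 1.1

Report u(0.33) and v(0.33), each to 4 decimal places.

Euler on (u,v): u_{n+1} = u_n + h·u', v_{n+1} = v_n + h·v'.
0.000000: (-0.960000, 1.100000); f=(-0.139200, -3.041720) → (-0.975312, 0.765411)
0.110000: (-0.975312, 0.765411); f=(-0.484066, -2.129640) → (-1.028559, 0.531150)
0.220000: (-1.028559, 0.531150); f=(-0.763491, -1.509522) → (-1.112543, 0.365103)
(u(0.33), v(0.33)) ≈ (-1.1125, 0.3651)

-1.1125, 0.3651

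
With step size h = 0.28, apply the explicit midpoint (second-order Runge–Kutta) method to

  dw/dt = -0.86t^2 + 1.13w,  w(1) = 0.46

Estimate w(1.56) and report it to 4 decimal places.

Midpoint: k1 = f(t_n, w_n); k2 = f(t_n + h/2, w_n + (h/2)·k1); w_{n+1} = w_n + h·k2.
t=1.000000, w=0.460000:
  k1 = f(1.000000, 0.460000) = -0.340200
  k2 = f(1.140000, 0.412372) = -0.651676
  w ← 0.460000 + 0.28·(-0.651676) = 0.277531
t=1.280000, w=0.277531:
  k1 = f(1.280000, 0.277531) = -1.095414
  k2 = f(1.420000, 0.124173) = -1.593789
  w ← 0.277531 + 0.28·(-1.593789) = -0.168730
w(1.56) ≈ -0.1687

-0.1687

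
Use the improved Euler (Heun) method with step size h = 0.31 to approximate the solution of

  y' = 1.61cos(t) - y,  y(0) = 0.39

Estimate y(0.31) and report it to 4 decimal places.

0.6977

Heun: k1 = f(t_n, y_n); k2 = f(t_n + h, y_n + h·k1); y_{n+1} = y_n + (h/2)·(k1 + k2).
t=0.000000, y=0.390000:
  k1 = f(0.000000, 0.390000) = 1.220000
  k2 = f(0.310000, 0.768200) = 0.765057
  y ← 0.390000 + (0.31/2)·(1.220000 + 0.765057) = 0.697684
y(0.31) ≈ 0.6977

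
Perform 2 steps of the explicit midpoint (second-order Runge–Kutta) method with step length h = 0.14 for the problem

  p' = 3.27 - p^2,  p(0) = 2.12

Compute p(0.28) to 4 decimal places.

1.9251

Midpoint: k1 = f(t_n, p_n); k2 = f(t_n + h/2, p_n + (h/2)·k1); p_{n+1} = p_n + h·k2.
t=0.000000, p=2.120000:
  k1 = f(0.000000, 2.120000) = -1.224400
  k2 = f(0.070000, 2.034292) = -0.868344
  p ← 2.120000 + 0.14·(-0.868344) = 1.998432
t=0.140000, p=1.998432:
  k1 = f(0.140000, 1.998432) = -0.723730
  k2 = f(0.210000, 1.947771) = -0.523811
  p ← 1.998432 + 0.14·(-0.523811) = 1.925098
p(0.28) ≈ 1.9251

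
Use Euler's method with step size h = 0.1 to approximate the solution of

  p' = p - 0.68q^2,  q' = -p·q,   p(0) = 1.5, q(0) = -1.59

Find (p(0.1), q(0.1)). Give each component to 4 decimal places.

Euler on (p,q): p_{n+1} = p_n + h·p', q_{n+1} = q_n + h·q'.
0.000000: (1.500000, -1.590000); f=(-0.219108, 2.385000) → (1.478089, -1.351500)
(p(0.1), q(0.1)) ≈ (1.4781, -1.3515)

1.4781, -1.3515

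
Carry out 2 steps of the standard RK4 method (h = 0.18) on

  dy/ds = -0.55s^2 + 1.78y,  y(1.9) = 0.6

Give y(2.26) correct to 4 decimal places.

RK4: k1 = f(s_n, y_n); k2 = f(s_n + h/2, y_n + (h/2)·k1); k3 = f(s_n + h/2, y_n + (h/2)·k2); k4 = f(s_n + h, y_n + h·k3); y_{n+1} = y_n + (h/6)·(k1 + 2k2 + 2k3 + k4).
s=1.900000, y=0.600000:
  k1 = f(1.900000, 0.600000) = -0.917500
  k2 = f(1.990000, 0.517425) = -1.257039
  k3 = f(1.990000, 0.486867) = -1.311433
  k4 = f(2.080000, 0.363942) = -1.731703
  y ← 0.600000 + (0.18/6)·(k1 + 2k2 + 2k3 + k4) = 0.366416
s=2.080000, y=0.366416:
  k1 = f(2.080000, 0.366416) = -1.727300
  k2 = f(2.170000, 0.210959) = -2.214389
  k3 = f(2.170000, 0.167121) = -2.292420
  k4 = f(2.260000, -0.046220) = -2.891452
  y ← 0.366416 + (0.18/6)·(k1 + 2k2 + 2k3 + k4) = -0.042555
y(2.26) ≈ -0.0426

-0.0426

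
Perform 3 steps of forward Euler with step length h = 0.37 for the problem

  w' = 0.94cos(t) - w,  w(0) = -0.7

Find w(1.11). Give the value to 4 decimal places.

0.4241

Euler: w_{n+1} = w_n + h·f(t_n, w_n).
t=0.000000, w=-0.700000: f=1.640000 → w ← -0.700000 + 0.37·1.640000 = -0.093200
t=0.370000, w=-0.093200: f=0.969588 → w ← -0.093200 + 0.37·0.969588 = 0.265547
t=0.740000, w=0.265547: f=0.428613 → w ← 0.265547 + 0.37·0.428613 = 0.424134
w(1.11) ≈ 0.4241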